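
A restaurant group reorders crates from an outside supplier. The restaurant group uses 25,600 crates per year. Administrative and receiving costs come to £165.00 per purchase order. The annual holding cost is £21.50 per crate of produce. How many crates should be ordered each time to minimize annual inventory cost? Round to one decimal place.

Q* ≈ 626.8 crates

EOQ = √(2DS / H) = √(2 × 25,600 × 165 / 21.5).
= √(8,448,000 / 21.5) = √392,930.2326 ≈ 626.841.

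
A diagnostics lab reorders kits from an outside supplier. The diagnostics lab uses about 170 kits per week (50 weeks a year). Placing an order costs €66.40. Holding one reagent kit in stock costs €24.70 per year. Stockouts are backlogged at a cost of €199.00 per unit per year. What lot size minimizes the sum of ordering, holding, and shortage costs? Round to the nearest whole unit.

Annual demand D = 170 × 50 = 8,500.
With planned backorders, Q* = √(2DS/H) · √((H+B)/B).
√(2DS/H) = √(2 × 8,500 × 66.4 / 24.7) = 213.777.
√((H+B)/B) = √((24.7+199)/199) = 1.0602.
Q* ≈ 226.656.

Q* ≈ 227 kits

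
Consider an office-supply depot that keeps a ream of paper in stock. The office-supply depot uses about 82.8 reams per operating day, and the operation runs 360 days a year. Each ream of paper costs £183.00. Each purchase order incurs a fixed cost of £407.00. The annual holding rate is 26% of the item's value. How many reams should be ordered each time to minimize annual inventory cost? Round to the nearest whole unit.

Q* ≈ 714 reams

Annual demand D = 82.8 × 360 = 29,808.
Holding cost H = 0.26 × £183.00 = £47.5800 per unit per year.
EOQ = √(2DS / H) = √(2 × 29,808 × 407 / 47.58).
= √(24,263,712 / 47.58) = √509,956.116 ≈ 714.112.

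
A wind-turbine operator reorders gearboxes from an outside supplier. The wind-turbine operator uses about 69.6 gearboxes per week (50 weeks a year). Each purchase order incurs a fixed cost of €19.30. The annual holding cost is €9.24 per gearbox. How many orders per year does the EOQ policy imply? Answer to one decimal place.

N ≈ 28.9 orders per year

Annual demand D = 69.6 × 50 = 3,480.
Q* = √(2DS/H) = √(2 × 3,480 × 19.3 / 9.24) ≈ 120.57.
Orders per year = D / Q* = 3,480 / 120.57 ≈ 28.862.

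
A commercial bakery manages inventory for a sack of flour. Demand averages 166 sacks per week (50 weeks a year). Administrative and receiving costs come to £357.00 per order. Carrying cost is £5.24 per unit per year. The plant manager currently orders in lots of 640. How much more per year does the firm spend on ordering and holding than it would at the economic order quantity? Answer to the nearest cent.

Annual demand D = 166 × 50 = 8,300.
EOQ = √(2DS/H) = √(2 × 8,300 × 357 / 5.24) ≈ 1063.46.
Cost at Q* = (D/Q*)S + (Q*/2)H = √(2DSH) ≈ £5,572.55.
Cost at Q = 640: (8,300/640)×357 + (640/2)×5.24 = £4,629.84 + £1,676.80 = £6,306.64.
Excess = £6,306.64 − £5,572.55 = £734.10.

Extra cost ≈ £734.10 per year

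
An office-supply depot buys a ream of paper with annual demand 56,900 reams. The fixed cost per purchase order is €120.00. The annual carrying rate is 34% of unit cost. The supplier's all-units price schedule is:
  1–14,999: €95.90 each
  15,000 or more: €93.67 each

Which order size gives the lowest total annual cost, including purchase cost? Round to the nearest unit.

Holding cost per unit per year at price C is H = 0.34·C.
For each price level, check whether its EOQ is feasible; otherwise the best quantity at that price is the breakpoint.
EOQ at €95.90 = 647.2 (feasible in tier 1): TC = 56,900×€95.90 + (56,900/647.2)×120 + (647.2/2)×0.34×€95.90 = €5,477,811.36.
EOQ at €93.67 = 654.8 < 15000, so use break Q=15000: TC = 56,900×€93.67 + (56,900/15000.0)×120 + (15000.0/2)×0.34×€93.67 = €5,569,136.70.
Lowest total cost is €5,477,811.36 at Q = 647.2.

Q* ≈ 647 reams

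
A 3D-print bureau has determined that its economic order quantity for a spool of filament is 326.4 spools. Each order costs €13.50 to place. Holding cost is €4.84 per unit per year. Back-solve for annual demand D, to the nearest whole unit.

D ≈ 19,098 spools per year

The basic EOQ model gives Q* = √(2DS/H); rearrange for the unknown.
From Q* = √(2DS/H): D = Q*²H / (2S) = 326.4² × 4.84 / (2 × 13.5) = 19097.737.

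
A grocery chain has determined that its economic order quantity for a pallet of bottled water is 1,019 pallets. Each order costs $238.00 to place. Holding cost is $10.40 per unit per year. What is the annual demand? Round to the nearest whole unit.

Squaring Q* = √(2DS/H) gives Q*² = 2DS/H.
From Q* = √(2DS/H): D = Q*²H / (2S) = 1,019² × 10.4 / (2 × 238) = 22686.879.

D ≈ 22,687 pallets per year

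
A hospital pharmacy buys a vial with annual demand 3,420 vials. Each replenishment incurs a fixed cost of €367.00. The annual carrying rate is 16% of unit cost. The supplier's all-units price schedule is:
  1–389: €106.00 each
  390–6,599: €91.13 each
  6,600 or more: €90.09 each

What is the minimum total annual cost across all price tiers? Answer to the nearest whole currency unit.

TC* ≈ €317,715

Holding cost per unit per year at price C is H = 0.16·C.
For each price level, check whether its EOQ is feasible; otherwise the best quantity at that price is the breakpoint.
EOQ at €106.00 = 384.7 (feasible in tier 1): TC = 3,420×€106.00 + (3,420/384.7)×367 + (384.7/2)×0.16×€106.00 = €369,044.90.
EOQ at €91.13 = 414.9 (feasible in tier 2): TC = 3,420×€91.13 + (3,420/414.9)×367 + (414.9/2)×0.16×€91.13 = €317,714.55.
EOQ at €90.09 = 417.3 < 6600, so use break Q=6600: TC = 3,420×€90.09 + (3,420/6600.0)×367 + (6600.0/2)×0.16×€90.09 = €355,865.49.
Lowest total cost among the candidates is at Q = 414.9.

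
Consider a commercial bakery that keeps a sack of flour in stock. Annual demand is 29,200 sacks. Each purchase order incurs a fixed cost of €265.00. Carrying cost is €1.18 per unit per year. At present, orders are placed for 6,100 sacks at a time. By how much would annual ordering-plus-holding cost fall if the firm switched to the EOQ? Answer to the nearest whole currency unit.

Extra cost ≈ €594 per year

EOQ = √(2DS/H) = √(2 × 29,200 × 265 / 1.18) ≈ 3621.50.
Cost at Q* = (D/Q*)S + (Q*/2)H = √(2DSH) ≈ €4,273.37.
Cost at Q = 6,100: (29,200/6,100)×265 + (6,100/2)×1.18 = €1,268.52 + €3,599.00 = €4,867.52.
Excess = €4,867.52 − €4,273.37 = €594.16.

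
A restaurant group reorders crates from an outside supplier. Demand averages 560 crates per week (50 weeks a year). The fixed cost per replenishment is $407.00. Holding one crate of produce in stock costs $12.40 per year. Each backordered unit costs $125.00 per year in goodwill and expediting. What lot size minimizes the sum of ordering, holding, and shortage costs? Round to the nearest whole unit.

Annual demand D = 560 × 50 = 28,000.
With planned backorders, Q* = √(2DS/H) · √((H+B)/B).
√(2DS/H) = √(2 × 28,000 × 407 / 12.4) = 1355.752.
√((H+B)/B) = √((12.4+125)/125) = 1.0484.
Q* ≈ 1421.408.

Q* ≈ 1,421 crates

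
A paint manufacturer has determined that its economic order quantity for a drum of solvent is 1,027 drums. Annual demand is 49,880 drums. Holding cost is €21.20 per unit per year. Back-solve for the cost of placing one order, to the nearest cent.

S ≈ €224.14

The basic EOQ model gives Q* = √(2DS/H); rearrange for the unknown.
From Q* = √(2DS/H): S = Q*²H / (2D) = 1,027² × 21.2 / (2 × 49,880) = 224.1405.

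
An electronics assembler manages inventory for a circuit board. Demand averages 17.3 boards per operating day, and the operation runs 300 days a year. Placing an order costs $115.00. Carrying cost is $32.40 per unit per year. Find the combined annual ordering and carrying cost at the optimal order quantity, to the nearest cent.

TC* ≈ $6,218.99

Annual demand D = 17.3 × 300 = 5,190.
The optimal lot size = √(2DS/H) = √(2 × 5,190 × 115 / 32.4) ≈ 191.94.
At the optimum the two cost components are equal, so total cost = 2·(Q*/2)H = Q*·H.
Minimum total = √(2DSH) = √(2 × 5,190 × 115 × 32.4) ≈ 6218.993.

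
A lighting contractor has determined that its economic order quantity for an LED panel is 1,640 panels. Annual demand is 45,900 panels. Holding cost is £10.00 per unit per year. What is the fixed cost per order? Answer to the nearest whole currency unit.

S ≈ £293

The basic EOQ model gives Q* = √(2DS/H); rearrange for the unknown.
From Q* = √(2DS/H): S = Q*²H / (2D) = 1,640² × 10 / (2 × 45,900) = 292.9847.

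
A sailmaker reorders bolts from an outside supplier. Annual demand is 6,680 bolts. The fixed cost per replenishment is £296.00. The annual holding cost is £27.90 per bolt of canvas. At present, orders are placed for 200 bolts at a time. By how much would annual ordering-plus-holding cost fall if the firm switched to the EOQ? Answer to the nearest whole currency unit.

EOQ = √(2DS/H) = √(2 × 6,680 × 296 / 27.9) ≈ 376.48.
Cost at Q* = (D/Q*)S + (Q*/2)H = √(2DSH) ≈ £10,503.91.
Cost at Q = 200: (6,680/200)×296 + (200/2)×27.9 = £9,886.40 + £2,790.00 = £12,676.40.
Excess = £12,676.40 − £10,503.91 = £2,172.49.

Extra cost ≈ £2,172 per year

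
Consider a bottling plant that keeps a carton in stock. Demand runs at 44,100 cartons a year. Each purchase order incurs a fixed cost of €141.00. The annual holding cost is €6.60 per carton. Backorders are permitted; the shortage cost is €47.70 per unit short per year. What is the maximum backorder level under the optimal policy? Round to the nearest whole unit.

With planned backorders, Q* = √(2DS/H) · √((H+B)/B).
√(2DS/H) = √(2 × 44,100 × 141 / 6.6) = 1372.688.
√((H+B)/B) = √((6.6+47.7)/47.7) = 1.0669.
Q* ≈ 1464.578.
S* = Q* · H/(H+B) = 1464.578 × 6.6/54.3 ≈ 178.015.

S* ≈ 178 cartons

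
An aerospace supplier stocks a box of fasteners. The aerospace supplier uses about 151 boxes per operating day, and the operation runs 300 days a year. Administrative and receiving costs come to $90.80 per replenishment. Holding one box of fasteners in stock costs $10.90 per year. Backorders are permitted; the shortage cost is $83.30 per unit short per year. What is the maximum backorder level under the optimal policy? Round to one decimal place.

S* ≈ 106.9 boxes

Annual demand D = 151 × 300 = 45,300.
With planned backorders, Q* = √(2DS/H) · √((H+B)/B).
√(2DS/H) = √(2 × 45,300 × 90.8 / 10.9) = 868.748.
√((H+B)/B) = √((10.9+83.3)/83.3) = 1.0634.
Q* ≈ 923.840.
S* = Q* · H/(H+B) = 923.840 × 10.9/94.2 ≈ 106.899.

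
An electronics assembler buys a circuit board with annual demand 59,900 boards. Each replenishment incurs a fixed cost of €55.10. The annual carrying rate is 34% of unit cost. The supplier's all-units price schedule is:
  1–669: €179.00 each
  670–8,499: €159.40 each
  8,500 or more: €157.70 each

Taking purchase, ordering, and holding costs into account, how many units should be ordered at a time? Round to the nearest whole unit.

Q* ≈ 670 boards

Holding cost per unit per year at price C is H = 0.34·C.
Evaluate total cost at each tier's feasible EOQ or, if the EOQ is below the tier, at the tier's minimum quantity.
EOQ at €179.00 = 329.3 (feasible in tier 1): TC = 59,900×€179.00 + (59,900/329.3)×55.1 + (329.3/2)×0.34×€179.00 = €10,742,143.34.
EOQ at €159.40 = 349.0 < 670, so use break Q=670: TC = 59,900×€159.40 + (59,900/670.0)×55.1 + (670.0/2)×0.34×€159.40 = €9,571,141.76.
EOQ at €157.70 = 350.9 < 8500, so use break Q=8500: TC = 59,900×€157.70 + (59,900/8500.0)×55.1 + (8500.0/2)×0.34×€157.70 = €9,674,494.79.
Lowest total cost is €9,571,141.76 at Q = 670.0.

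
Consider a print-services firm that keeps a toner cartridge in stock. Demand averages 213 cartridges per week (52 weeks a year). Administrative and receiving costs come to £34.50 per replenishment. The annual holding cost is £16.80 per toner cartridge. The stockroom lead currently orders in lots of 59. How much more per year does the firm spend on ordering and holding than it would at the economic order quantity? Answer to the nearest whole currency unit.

Annual demand D = 213 × 52 = 11,076.
EOQ = √(2DS/H) = √(2 × 11,076 × 34.5 / 16.8) ≈ 213.29.
Cost at Q* = (D/Q*)S + (Q*/2)H = √(2DSH) ≈ £3,583.20.
Cost at Q = 59: (11,076/59)×34.5 + (59/2)×16.8 = £6,476.64 + £495.60 = £6,972.24.
Excess = £6,972.24 − £3,583.20 = £3,389.05.

Extra cost ≈ £3,389 per year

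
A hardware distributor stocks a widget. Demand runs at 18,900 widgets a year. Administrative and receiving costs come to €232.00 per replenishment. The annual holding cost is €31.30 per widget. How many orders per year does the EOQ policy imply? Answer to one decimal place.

N ≈ 35.7 orders per year

Q* = √(2DS/H) = √(2 × 18,900 × 232 / 31.3) ≈ 529.32.
Orders per year = D / Q* = 18,900 / 529.32 ≈ 35.706.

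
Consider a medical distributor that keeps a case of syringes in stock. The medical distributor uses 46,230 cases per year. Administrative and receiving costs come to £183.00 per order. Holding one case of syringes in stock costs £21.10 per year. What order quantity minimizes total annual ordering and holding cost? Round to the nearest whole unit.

Q* ≈ 895 cases

EOQ = √(2DS / H) = √(2 × 46,230 × 183 / 21.1).
= √(16,920,180 / 21.1) = √801,904.2654 ≈ 895.491.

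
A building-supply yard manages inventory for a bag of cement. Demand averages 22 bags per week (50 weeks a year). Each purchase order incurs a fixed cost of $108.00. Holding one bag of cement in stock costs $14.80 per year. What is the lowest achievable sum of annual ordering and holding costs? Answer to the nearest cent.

Annual demand D = 22 × 50 = 1,100.
The optimal lot size = √(2DS/H) = √(2 × 1,100 × 108 / 14.8) ≈ 126.70.
At Q*, ordering cost (D/Q*)S equals holding cost (Q*/2)H, each = √(DSH/2).
Minimum total = √(2DSH) = √(2 × 1,100 × 108 × 14.8) ≈ 1875.228.

TC* ≈ $1,875.23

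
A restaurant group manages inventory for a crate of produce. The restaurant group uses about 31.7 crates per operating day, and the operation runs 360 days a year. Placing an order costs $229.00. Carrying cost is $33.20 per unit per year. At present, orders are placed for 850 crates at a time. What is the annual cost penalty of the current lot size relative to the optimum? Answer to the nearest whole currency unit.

Extra cost ≈ $4,012 per year

Annual demand D = 31.7 × 360 = 11,412.
EOQ = √(2DS/H) = √(2 × 11,412 × 229 / 33.2) ≈ 396.78.
Cost at Q* = (D/Q*)S + (Q*/2)H = √(2DSH) ≈ $13,172.94.
Cost at Q = 850: (11,412/850)×229 + (850/2)×33.2 = $3,074.53 + $14,110.00 = $17,184.53.
Excess = $17,184.53 − $13,172.94 = $4,011.59.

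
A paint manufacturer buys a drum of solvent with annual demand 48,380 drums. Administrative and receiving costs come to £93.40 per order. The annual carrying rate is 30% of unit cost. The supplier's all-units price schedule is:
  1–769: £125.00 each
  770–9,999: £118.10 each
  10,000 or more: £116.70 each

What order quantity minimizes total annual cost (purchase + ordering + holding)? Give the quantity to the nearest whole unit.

Holding cost per unit per year at price C is H = 0.30·C.
For each price level, check whether its EOQ is feasible; otherwise the best quantity at that price is the breakpoint.
EOQ at £125.00 = 490.9 (feasible in tier 1): TC = 48,380×£125.00 + (48,380/490.9)×93.4 + (490.9/2)×0.30×£125.00 = £6,065,909.29.
EOQ at £118.10 = 505.1 < 770, so use break Q=770: TC = 48,380×£118.10 + (48,380/770.0)×93.4 + (770.0/2)×0.30×£118.10 = £5,733,186.98.
EOQ at £116.70 = 508.1 < 10000, so use break Q=10000: TC = 48,380×£116.70 + (48,380/10000.0)×93.4 + (10000.0/2)×0.30×£116.70 = £5,821,447.87.
Lowest total cost is £5,733,186.98 at Q = 770.0.

Q* ≈ 770 drums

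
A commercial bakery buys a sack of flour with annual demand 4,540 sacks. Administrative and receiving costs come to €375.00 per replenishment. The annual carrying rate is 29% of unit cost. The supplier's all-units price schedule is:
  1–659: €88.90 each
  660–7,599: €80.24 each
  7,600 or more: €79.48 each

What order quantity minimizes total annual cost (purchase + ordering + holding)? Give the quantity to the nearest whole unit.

Holding cost per unit per year at price C is H = 0.29·C.
Candidates are each tier's EOQ (if it falls in that tier) and each price-break quantity.
EOQ at €88.90 = 363.4 (feasible in tier 1): TC = 4,540×€88.90 + (4,540/363.4)×375 + (363.4/2)×0.29×€88.90 = €412,975.33.
EOQ at €80.24 = 382.5 < 660, so use break Q=660: TC = 4,540×€80.24 + (4,540/660.0)×375 + (660.0/2)×0.29×€80.24 = €374,548.11.
EOQ at €79.48 = 384.4 < 7600, so use break Q=7600: TC = 4,540×€79.48 + (4,540/7600.0)×375 + (7600.0/2)×0.29×€79.48 = €448,650.17.
Lowest total cost is €374,548.11 at Q = 660.0.

Q* ≈ 660 sacks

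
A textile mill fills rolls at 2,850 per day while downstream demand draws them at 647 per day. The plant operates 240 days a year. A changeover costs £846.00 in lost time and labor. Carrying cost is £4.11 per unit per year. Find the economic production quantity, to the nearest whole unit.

Q* ≈ 9,094 rolls

Annual demand D = 647 × 240 = 155,280.
Production build-up factor (1 − d/p) = 1 − 647/2,850 = 0.7730.
Q* = √(2DS / (H(1 − d/p))) = √(2 × 155,280 × 846 / (4.11 × 0.7730)).
= √(262,733,760 / 3.177) ≈ 9093.943.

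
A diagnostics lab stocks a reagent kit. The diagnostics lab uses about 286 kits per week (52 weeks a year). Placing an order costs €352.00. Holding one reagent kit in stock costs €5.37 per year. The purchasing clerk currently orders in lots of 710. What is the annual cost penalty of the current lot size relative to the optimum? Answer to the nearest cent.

Extra cost ≈ €1,781.29 per year

Annual demand D = 286 × 52 = 14,872.
EOQ = √(2DS/H) = √(2 × 14,872 × 352 / 5.37) ≈ 1396.32.
Cost at Q* = (D/Q*)S + (Q*/2)H = √(2DSH) ≈ €7,498.22.
Cost at Q = 710: (14,872/710)×352 + (710/2)×5.37 = €7,373.16 + €1,906.35 = €9,279.51.
Excess = €9,279.51 − €7,498.22 = €1,781.29.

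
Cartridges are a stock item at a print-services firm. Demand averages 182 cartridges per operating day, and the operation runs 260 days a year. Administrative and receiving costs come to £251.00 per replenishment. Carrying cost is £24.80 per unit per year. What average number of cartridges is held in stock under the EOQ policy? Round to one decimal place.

Average inventory ≈ 489.3 cartridges

Annual demand D = 182 × 260 = 47,320.
The optimal lot size = √(2DS/H) = √(2 × 47,320 × 251 / 24.8) ≈ 978.70.
Average inventory = Q*/2 ≈ 978.70 / 2 = 489.349.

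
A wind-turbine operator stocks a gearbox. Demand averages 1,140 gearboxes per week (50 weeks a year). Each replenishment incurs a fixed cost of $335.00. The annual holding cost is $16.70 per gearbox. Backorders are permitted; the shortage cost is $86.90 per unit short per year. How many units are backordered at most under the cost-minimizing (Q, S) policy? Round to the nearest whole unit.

Annual demand D = 1,140 × 50 = 57,000.
With planned backorders, Q* = √(2DS/H) · √((H+B)/B).
√(2DS/H) = √(2 × 57,000 × 335 / 16.7) = 1512.226.
√((H+B)/B) = √((16.7+86.9)/86.9) = 1.0919.
Q* ≈ 1651.150.
S* = Q* · H/(H+B) = 1651.150 × 16.7/103.6 ≈ 266.160.

S* ≈ 266 gearboxes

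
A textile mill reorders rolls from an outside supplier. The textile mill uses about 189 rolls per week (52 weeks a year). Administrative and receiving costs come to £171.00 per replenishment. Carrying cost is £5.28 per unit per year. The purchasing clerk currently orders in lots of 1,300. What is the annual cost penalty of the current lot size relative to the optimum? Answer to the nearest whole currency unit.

Extra cost ≈ £512 per year

Annual demand D = 189 × 52 = 9,828.
EOQ = √(2DS/H) = √(2 × 9,828 × 171 / 5.28) ≈ 797.86.
Cost at Q* = (D/Q*)S + (Q*/2)H = √(2DSH) ≈ £4,212.72.
Cost at Q = 1,300: (9,828/1,300)×171 + (1,300/2)×5.28 = £1,292.76 + £3,432.00 = £4,724.76.
Excess = £4,724.76 − £4,212.72 = £512.04.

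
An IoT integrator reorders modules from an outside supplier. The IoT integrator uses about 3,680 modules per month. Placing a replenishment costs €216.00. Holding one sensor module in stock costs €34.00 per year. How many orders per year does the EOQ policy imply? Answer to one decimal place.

Annual demand D = 3,680 × 12 = 44,160.
The optimal lot size = √(2DS/H) = √(2 × 44,160 × 216 / 34) ≈ 749.06.
Orders per year = D / Q* = 44,160 / 749.06 ≈ 58.954.

N ≈ 59.0 orders per year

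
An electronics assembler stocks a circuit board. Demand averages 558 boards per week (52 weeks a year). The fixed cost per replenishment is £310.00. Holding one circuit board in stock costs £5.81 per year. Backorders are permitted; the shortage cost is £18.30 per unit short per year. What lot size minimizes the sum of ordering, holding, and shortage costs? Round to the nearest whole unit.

Q* ≈ 2,020 boards

Annual demand D = 558 × 52 = 29,016.
With planned backorders, Q* = √(2DS/H) · √((H+B)/B).
√(2DS/H) = √(2 × 29,016 × 310 / 5.81) = 1759.651.
√((H+B)/B) = √((5.81+18.3)/18.3) = 1.1478.
Q* ≈ 2019.759.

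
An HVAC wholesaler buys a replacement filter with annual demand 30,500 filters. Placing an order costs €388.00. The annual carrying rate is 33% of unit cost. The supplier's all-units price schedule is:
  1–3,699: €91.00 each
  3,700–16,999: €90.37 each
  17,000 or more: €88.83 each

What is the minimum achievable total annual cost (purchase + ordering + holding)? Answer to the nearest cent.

Holding cost per unit per year at price C is H = 0.33·C.
Candidates are each tier's EOQ (if it falls in that tier) and each price-break quantity.
EOQ at €91.00 = 887.8 (feasible in tier 1): TC = 30,500×€91.00 + (30,500/887.8)×388 + (887.8/2)×0.33×€91.00 = €2,802,159.90.
EOQ at €90.37 = 890.9 < 3700, so use break Q=3700: TC = 30,500×€90.37 + (30,500/3700.0)×388 + (3700.0/2)×0.33×€90.37 = €2,814,654.26.
EOQ at €88.83 = 898.6 < 17000, so use break Q=17000: TC = 30,500×€88.83 + (30,500/17000.0)×388 + (17000.0/2)×0.33×€88.83 = €2,959,179.27.
Lowest total cost among the candidates is at Q = 887.8.

TC* ≈ €2,802,159.90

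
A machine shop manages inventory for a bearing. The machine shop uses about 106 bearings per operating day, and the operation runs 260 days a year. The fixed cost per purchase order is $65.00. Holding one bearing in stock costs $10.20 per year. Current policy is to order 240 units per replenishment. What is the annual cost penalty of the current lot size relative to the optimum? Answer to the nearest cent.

Annual demand D = 106 × 260 = 27,560.
EOQ = √(2DS/H) = √(2 × 27,560 × 65 / 10.2) ≈ 592.67.
Cost at Q* = (D/Q*)S + (Q*/2)H = √(2DSH) ≈ $6,045.21.
Cost at Q = 240: (27,560/240)×65 + (240/2)×10.2 = $7,464.17 + $1,224.00 = $8,688.17.
Excess = $8,688.17 − $6,045.21 = $2,642.96.

Extra cost ≈ $2,642.96 per year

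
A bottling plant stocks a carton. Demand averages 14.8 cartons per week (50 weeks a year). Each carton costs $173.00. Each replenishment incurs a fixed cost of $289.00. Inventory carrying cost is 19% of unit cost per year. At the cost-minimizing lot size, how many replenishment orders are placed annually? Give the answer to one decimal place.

N ≈ 6.5 orders per year

Annual demand D = 14.8 × 50 = 740.
Holding cost H = 0.19 × $173.00 = $32.8700 per unit per year.
Q* = √(2DS/H) = √(2 × 740 × 289 / 32.87) ≈ 114.07.
Orders per year = D / Q* = 740 / 114.07 ≈ 6.487.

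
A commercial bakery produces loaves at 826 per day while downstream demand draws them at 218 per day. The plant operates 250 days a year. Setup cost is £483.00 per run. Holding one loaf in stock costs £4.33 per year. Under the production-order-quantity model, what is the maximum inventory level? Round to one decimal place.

Annual demand D = 218 × 250 = 54,500.
Production build-up factor (1 − d/p) = 1 − 218/826 = 0.7361.
Q* = √(2DS / (H(1 − d/p))) = √(2 × 54,500 × 483 / (4.33 × 0.7361)).
= √(52,647,000 / 3.1872) ≈ 4064.256.
Maximum inventory = Q*(1 − d/p) = 4064.256 × 0.7361 ≈ 2991.608.

I_max ≈ 2,991.6 loaves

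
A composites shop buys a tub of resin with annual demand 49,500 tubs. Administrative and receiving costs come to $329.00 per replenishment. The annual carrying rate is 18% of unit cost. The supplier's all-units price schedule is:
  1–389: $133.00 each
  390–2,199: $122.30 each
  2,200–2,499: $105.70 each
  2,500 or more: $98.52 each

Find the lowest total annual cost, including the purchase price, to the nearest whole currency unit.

TC* ≈ $4,905,421

Holding cost per unit per year at price C is H = 0.18·C.
Evaluate total cost at each tier's feasible EOQ or, if the EOQ is below the tier, at the tier's minimum quantity.
Tier 1 ($133.00): EOQ = 1166.4 exceeds tier's upper bound 389, so this tier is dominated.
EOQ at $122.30 = 1216.4 (feasible in tier 2): TC = 49,500×$122.30 + (49,500/1216.4)×329 + (1216.4/2)×0.18×$122.30 = $6,080,627.19.
EOQ at $105.70 = 1308.4 < 2200, so use break Q=2200: TC = 49,500×$105.70 + (49,500/2200.0)×329 + (2200.0/2)×0.18×$105.70 = $5,260,481.10.
EOQ at $98.52 = 1355.2 < 2500, so use break Q=2500: TC = 49,500×$98.52 + (49,500/2500.0)×329 + (2500.0/2)×0.18×$98.52 = $4,905,421.20.
Lowest total cost among the candidates is at Q = 2500.0.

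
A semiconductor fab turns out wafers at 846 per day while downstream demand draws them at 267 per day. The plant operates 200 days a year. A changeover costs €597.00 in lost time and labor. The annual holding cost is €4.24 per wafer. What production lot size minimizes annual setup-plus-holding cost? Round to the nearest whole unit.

Q* ≈ 4,687 wafers

Annual demand D = 267 × 200 = 53,400.
Production build-up factor (1 − d/p) = 1 − 267/846 = 0.6844.
Q* = √(2DS / (H(1 − d/p))) = √(2 × 53,400 × 597 / (4.24 × 0.6844)).
= √(63,759,600 / 2.9018) ≈ 4687.440.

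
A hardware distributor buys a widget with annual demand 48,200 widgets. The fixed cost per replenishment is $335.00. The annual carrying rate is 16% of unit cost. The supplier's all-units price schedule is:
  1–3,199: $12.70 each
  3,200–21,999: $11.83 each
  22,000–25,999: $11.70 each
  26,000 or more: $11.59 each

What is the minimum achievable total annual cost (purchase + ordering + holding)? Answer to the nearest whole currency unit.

Holding cost per unit per year at price C is H = 0.16·C.
Candidates are each tier's EOQ (if it falls in that tier) and each price-break quantity.
Tier 1 ($12.70): EOQ = 3986.6 exceeds tier's upper bound 3199, so this tier is dominated.
EOQ at $11.83 = 4130.6 (feasible in tier 2): TC = 48,200×$11.83 + (48,200/4130.6)×335 + (4130.6/2)×0.16×$11.83 = $578,024.32.
EOQ at $11.70 = 4153.4 < 22000, so use break Q=22000: TC = 48,200×$11.70 + (48,200/22000.0)×335 + (22000.0/2)×0.16×$11.70 = $585,265.95.
EOQ at $11.59 = 4173.1 < 26000, so use break Q=26000: TC = 48,200×$11.59 + (48,200/26000.0)×335 + (26000.0/2)×0.16×$11.59 = $583,366.24.
Lowest total cost among the candidates is at Q = 4130.6.

TC* ≈ $578,024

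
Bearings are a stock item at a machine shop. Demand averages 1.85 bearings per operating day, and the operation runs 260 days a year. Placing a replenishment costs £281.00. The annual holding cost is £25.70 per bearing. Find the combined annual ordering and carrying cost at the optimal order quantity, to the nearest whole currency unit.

TC* ≈ £2,636

Annual demand D = 1.85 × 260 = 481.
The optimal lot size = √(2DS/H) = √(2 × 481 × 281 / 25.7) ≈ 102.56.
At the optimum the two cost components are equal, so total cost = 2·(Q*/2)H = Q*·H.
Minimum total = √(2DSH) = √(2 × 481 × 281 × 25.7) ≈ 2635.768.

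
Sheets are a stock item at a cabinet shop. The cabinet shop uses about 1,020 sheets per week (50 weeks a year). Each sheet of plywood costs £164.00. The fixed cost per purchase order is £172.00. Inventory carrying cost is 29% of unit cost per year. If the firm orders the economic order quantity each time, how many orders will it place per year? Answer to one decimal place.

N ≈ 84.0 orders per year

Annual demand D = 1,020 × 50 = 51,000.
Holding cost H = 0.29 × £164.00 = £47.5600 per unit per year.
The optimal lot size = √(2DS/H) = √(2 × 51,000 × 172 / 47.56) ≈ 607.36.
Orders per year = D / Q* = 51,000 / 607.36 ≈ 83.971.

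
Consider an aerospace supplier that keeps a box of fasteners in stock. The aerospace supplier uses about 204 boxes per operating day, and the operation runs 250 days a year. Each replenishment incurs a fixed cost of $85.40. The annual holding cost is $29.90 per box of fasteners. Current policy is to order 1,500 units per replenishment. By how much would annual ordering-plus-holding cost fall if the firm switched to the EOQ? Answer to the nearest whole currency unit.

Annual demand D = 204 × 250 = 51,000.
EOQ = √(2DS/H) = √(2 × 51,000 × 85.4 / 29.9) ≈ 539.75.
Cost at Q* = (D/Q*)S + (Q*/2)H = √(2DSH) ≈ $16,138.55.
Cost at Q = 1,500: (51,000/1,500)×85.4 + (1,500/2)×29.9 = $2,903.60 + $22,425.00 = $25,328.60.
Excess = $25,328.60 − $16,138.55 = $9,190.05.

Extra cost ≈ $9,190 per year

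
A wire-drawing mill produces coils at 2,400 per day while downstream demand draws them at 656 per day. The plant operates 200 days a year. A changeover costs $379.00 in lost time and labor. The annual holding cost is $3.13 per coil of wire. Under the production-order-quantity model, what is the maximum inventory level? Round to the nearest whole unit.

Annual demand D = 656 × 200 = 131,200.
Production build-up factor (1 − d/p) = 1 − 656/2,400 = 0.7267.
Q* = √(2DS / (H(1 − d/p))) = √(2 × 131,200 × 379 / (3.13 × 0.7267)).
= √(99,449,600 / 2.2745) ≈ 6612.440.
Maximum inventory = Q*(1 − d/p) = 6612.440 × 0.7267 ≈ 4805.040.

I_max ≈ 4,805 coils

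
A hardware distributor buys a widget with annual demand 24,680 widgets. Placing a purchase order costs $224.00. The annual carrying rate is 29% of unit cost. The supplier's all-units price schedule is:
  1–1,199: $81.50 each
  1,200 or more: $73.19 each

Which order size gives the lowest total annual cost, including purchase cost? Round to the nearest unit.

Q* ≈ 1,200 widgets

Holding cost per unit per year at price C is H = 0.29·C.
For each price level, check whether its EOQ is feasible; otherwise the best quantity at that price is the breakpoint.
EOQ at $81.50 = 684.0 (feasible in tier 1): TC = 24,680×$81.50 + (24,680/684.0)×224 + (684.0/2)×0.29×$81.50 = $2,027,585.51.
EOQ at $73.19 = 721.7 < 1200, so use break Q=1200: TC = 24,680×$73.19 + (24,680/1200.0)×224 + (1200.0/2)×0.29×$73.19 = $1,823,671.19.
Lowest total cost is $1,823,671.19 at Q = 1200.0.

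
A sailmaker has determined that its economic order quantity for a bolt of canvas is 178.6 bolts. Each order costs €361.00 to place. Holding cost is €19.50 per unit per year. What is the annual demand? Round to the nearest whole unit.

D ≈ 862 bolts per year

The basic EOQ model gives Q* = √(2DS/H); rearrange for the unknown.
From Q* = √(2DS/H): D = Q*²H / (2S) = 178.6² × 19.5 / (2 × 361) = 861.510.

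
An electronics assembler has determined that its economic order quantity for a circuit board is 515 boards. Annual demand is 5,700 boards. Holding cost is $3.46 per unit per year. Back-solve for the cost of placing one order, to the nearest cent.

The basic EOQ model gives Q* = √(2DS/H); rearrange for the unknown.
From Q* = √(2DS/H): S = Q*²H / (2D) = 515² × 3.46 / (2 × 5,700) = 80.4981.

S ≈ $80.50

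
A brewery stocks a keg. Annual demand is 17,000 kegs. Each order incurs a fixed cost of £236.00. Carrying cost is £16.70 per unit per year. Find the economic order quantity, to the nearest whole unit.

EOQ = √(2DS / H) = √(2 × 17,000 × 236 / 16.7).
= √(8,024,000 / 16.7) = √480,479.0419 ≈ 693.166.

Q* ≈ 693 kegs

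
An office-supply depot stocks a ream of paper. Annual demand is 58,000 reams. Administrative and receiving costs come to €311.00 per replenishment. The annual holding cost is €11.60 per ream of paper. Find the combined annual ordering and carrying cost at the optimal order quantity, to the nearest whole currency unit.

TC* ≈ €20,457

EOQ = √(2DS/H) = √(2 × 58,000 × 311 / 11.6) ≈ 1763.52.
At Q*, ordering cost (D/Q*)S equals holding cost (Q*/2)H, each = √(DSH/2).
Minimum total = √(2DSH) = √(2 × 58,000 × 311 × 11.6) ≈ 20456.823.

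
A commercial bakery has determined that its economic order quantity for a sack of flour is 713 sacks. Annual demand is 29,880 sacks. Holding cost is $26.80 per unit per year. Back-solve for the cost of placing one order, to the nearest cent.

Invert the EOQ relation Q*² = 2DS/H.
From Q* = √(2DS/H): S = Q*²H / (2D) = 713² × 26.8 / (2 × 29,880) = 227.9834.

S ≈ $227.98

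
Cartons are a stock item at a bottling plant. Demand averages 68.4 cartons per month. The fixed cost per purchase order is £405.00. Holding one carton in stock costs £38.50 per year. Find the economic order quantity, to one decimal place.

Annual demand D = 68.4 × 12 = 820.8.
EOQ = √(2DS / H) = √(2 × 820.8 × 405 / 38.5).
= √(664,848 / 38.5) = √17,268.7792 ≈ 131.411.

Q* ≈ 131.4 cartons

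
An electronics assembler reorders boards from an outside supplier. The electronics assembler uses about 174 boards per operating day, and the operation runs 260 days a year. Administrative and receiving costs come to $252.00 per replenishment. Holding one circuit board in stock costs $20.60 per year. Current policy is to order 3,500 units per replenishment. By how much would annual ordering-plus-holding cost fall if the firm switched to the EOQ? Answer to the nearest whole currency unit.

Annual demand D = 174 × 260 = 45,240.
EOQ = √(2DS/H) = √(2 × 45,240 × 252 / 20.6) ≈ 1052.07.
Cost at Q* = (D/Q*)S + (Q*/2)H = √(2DSH) ≈ $21,672.56.
Cost at Q = 3,500: (45,240/3,500)×252 + (3,500/2)×20.6 = $3,257.28 + $36,050.00 = $39,307.28.
Excess = $39,307.28 − $21,672.56 = $17,634.72.

Extra cost ≈ $17,635 per year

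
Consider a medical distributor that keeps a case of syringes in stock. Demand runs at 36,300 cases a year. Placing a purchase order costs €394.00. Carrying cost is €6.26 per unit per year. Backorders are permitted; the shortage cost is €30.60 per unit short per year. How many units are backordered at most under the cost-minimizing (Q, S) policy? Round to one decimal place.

S* ≈ 398.4 cases

With planned backorders, Q* = √(2DS/H) · √((H+B)/B).
√(2DS/H) = √(2 × 36,300 × 394 / 6.26) = 2137.614.
√((H+B)/B) = √((6.26+30.6)/30.6) = 1.0975.
Q* ≈ 2346.098.
S* = Q* · H/(H+B) = 2346.098 × 6.26/36.86 ≈ 398.442.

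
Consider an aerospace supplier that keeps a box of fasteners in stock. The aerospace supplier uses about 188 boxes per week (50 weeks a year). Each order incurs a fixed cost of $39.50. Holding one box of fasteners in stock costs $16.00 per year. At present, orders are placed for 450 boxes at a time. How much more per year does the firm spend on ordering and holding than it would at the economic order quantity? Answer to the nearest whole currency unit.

Annual demand D = 188 × 50 = 9,400.
EOQ = √(2DS/H) = √(2 × 9,400 × 39.5 / 16) ≈ 215.44.
Cost at Q* = (D/Q*)S + (Q*/2)H = √(2DSH) ≈ $3,446.97.
Cost at Q = 450: (9,400/450)×39.5 + (450/2)×16 = $825.11 + $3,600.00 = $4,425.11.
Excess = $4,425.11 − $3,446.97 = $978.14.

Extra cost ≈ $978 per year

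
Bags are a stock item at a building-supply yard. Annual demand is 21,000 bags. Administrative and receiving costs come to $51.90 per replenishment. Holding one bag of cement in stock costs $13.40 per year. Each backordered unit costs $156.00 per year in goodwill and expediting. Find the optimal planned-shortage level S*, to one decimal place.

With planned backorders, Q* = √(2DS/H) · √((H+B)/B).
√(2DS/H) = √(2 × 21,000 × 51.9 / 13.4) = 403.326.
√((H+B)/B) = √((13.4+156)/156) = 1.0421.
Q* ≈ 420.291.
S* = Q* · H/(H+B) = 420.291 × 13.4/169.4 ≈ 33.246.

S* ≈ 33.2 bags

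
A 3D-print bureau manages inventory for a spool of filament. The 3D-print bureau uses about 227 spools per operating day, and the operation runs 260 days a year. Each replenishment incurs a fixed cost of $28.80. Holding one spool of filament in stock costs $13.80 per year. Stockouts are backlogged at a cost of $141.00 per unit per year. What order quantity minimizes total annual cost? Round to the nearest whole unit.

Q* ≈ 520 spools

Annual demand D = 227 × 260 = 59,020.
With planned backorders, Q* = √(2DS/H) · √((H+B)/B).
√(2DS/H) = √(2 × 59,020 × 28.8 / 13.8) = 496.331.
√((H+B)/B) = √((13.8+141)/141) = 1.0478.
Q* ≈ 520.053.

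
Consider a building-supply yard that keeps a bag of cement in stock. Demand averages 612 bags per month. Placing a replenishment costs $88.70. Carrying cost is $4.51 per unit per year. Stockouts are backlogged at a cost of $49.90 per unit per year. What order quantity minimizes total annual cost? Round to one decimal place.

Annual demand D = 612 × 12 = 7,344.
With planned backorders, Q* = √(2DS/H) · √((H+B)/B).
√(2DS/H) = √(2 × 7,344 × 88.7 / 4.51) = 537.471.
√((H+B)/B) = √((4.51+49.9)/49.9) = 1.0442.
Q* ≈ 561.234.

Q* ≈ 561.2 bags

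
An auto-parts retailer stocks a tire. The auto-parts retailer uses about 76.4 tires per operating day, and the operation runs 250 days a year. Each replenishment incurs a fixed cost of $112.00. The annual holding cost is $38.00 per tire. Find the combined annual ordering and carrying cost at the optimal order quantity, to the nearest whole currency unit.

Annual demand D = 76.4 × 250 = 19,100.
The optimal lot size = √(2DS/H) = √(2 × 19,100 × 112 / 38) ≈ 335.54.
At the optimum the two cost components are equal, so total cost = 2·(Q*/2)H = Q*·H.
Minimum total = √(2DSH) = √(2 × 19,100 × 112 × 38) ≈ 12750.655.

TC* ≈ $12,751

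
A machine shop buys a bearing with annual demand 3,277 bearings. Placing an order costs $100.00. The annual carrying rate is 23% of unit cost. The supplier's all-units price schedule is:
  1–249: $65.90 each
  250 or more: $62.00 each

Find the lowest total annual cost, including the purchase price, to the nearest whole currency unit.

TC* ≈ $206,267

Holding cost per unit per year at price C is H = 0.23·C.
Candidates are each tier's EOQ (if it falls in that tier) and each price-break quantity.
EOQ at $65.90 = 207.9 (feasible in tier 1): TC = 3,277×$65.90 + (3,277/207.9)×100 + (207.9/2)×0.23×$65.90 = $219,106.11.
EOQ at $62.00 = 214.4 < 250, so use break Q=250: TC = 3,277×$62.00 + (3,277/250.0)×100 + (250.0/2)×0.23×$62.00 = $206,267.30.
Lowest total cost among the candidates is at Q = 250.0.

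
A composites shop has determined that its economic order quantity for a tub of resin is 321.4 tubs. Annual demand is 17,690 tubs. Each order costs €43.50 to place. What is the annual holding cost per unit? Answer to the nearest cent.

Squaring Q* = √(2DS/H) gives Q*² = 2DS/H.
From Q* = √(2DS/H): H = 2DS / Q*² = 2 × 17,690 × 43.5 / 321.4² = 14.8989.

H ≈ €14.90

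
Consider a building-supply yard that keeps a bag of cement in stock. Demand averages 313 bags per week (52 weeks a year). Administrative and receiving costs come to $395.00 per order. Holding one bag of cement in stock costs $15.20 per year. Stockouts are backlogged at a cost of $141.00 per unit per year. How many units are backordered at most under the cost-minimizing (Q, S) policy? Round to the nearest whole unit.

Annual demand D = 313 × 52 = 16,276.
With planned backorders, Q* = √(2DS/H) · √((H+B)/B).
√(2DS/H) = √(2 × 16,276 × 395 / 15.2) = 919.741.
√((H+B)/B) = √((15.2+141)/141) = 1.0525.
Q* ≈ 968.047.
S* = Q* · H/(H+B) = 968.047 × 15.2/156.2 ≈ 94.202.

S* ≈ 94 bags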